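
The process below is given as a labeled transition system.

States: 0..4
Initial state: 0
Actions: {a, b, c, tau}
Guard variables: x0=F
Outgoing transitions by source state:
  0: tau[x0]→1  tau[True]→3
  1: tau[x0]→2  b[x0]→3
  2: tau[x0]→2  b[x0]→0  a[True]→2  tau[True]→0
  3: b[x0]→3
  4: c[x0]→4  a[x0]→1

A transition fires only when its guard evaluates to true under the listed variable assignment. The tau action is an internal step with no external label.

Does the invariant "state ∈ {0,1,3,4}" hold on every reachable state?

Answer: INVARIANT HOLDS

Trace:
Allowed set {0,1,3,4}
Reachable = {0,3}
  0: ok
  3: ok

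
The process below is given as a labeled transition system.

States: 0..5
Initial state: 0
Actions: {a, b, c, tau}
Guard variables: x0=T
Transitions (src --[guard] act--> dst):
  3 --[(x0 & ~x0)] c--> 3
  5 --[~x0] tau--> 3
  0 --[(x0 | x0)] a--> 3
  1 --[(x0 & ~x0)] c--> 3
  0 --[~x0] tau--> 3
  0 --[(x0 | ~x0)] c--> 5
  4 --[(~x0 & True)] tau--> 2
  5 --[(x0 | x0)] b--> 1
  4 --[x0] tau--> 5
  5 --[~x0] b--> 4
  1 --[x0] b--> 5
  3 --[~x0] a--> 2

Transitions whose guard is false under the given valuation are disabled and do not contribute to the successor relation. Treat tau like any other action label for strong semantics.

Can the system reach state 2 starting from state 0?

After dropping false guards: 5 live edges.
Layer 0: {0}
Layer 1: {3,5}  total {0,3,5}
Layer 2: {1}  total {0,1,3,5}
R = {0,1,3,5}

Answer: UNREACHABLE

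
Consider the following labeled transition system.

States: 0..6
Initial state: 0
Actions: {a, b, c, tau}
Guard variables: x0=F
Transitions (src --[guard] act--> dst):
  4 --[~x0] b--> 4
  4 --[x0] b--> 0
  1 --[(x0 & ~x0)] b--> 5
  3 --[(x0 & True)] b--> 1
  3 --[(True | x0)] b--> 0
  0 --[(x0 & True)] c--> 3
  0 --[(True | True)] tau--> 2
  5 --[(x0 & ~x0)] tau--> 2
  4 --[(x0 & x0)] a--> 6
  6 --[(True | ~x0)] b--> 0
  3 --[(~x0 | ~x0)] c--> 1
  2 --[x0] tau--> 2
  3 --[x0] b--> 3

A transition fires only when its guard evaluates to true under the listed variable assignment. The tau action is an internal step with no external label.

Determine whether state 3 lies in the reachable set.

5 transition(s) survive guard evaluation.
depth 0: {0}
depth 1: {2}  now seen {0,2}
R = {0,2}

Answer: UNREACHABLE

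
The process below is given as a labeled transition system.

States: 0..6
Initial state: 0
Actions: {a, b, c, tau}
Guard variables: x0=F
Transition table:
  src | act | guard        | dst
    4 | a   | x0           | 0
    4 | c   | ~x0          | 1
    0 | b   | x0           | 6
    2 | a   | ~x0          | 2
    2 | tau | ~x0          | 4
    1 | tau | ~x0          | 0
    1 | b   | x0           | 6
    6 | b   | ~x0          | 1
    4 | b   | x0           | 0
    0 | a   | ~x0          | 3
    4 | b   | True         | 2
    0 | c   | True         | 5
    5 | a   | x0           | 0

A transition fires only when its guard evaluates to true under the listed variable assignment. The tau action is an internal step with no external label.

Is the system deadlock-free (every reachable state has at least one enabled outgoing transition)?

Answer: DEADLOCK at state 3

Working:
R = {0,3,5}
  0: a→3  c→5  [2 exit(s)]
  3: ∅  [STUCK]
  5: ∅  [STUCK]
trace reaching 3: a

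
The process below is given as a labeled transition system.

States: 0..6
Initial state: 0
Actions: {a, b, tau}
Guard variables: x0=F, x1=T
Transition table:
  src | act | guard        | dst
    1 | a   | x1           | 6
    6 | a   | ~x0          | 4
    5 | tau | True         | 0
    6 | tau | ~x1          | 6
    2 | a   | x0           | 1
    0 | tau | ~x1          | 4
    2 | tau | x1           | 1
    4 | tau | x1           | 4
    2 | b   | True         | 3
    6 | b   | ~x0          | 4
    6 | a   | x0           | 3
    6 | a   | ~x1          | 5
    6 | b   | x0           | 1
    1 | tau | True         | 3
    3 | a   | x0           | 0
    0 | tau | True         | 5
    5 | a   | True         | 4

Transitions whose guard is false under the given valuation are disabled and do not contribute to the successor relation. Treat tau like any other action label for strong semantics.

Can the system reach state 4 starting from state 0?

Answer: REACHABLE

Working:
Guard filter leaves 10 enabled edge(s).
Layer 0: {0}
Layer 1: {5}  now seen {0,5}
Layer 2: {4}  now seen {0,4,5}
Reachable = {0,4,5}
trace reaching 4: tau·a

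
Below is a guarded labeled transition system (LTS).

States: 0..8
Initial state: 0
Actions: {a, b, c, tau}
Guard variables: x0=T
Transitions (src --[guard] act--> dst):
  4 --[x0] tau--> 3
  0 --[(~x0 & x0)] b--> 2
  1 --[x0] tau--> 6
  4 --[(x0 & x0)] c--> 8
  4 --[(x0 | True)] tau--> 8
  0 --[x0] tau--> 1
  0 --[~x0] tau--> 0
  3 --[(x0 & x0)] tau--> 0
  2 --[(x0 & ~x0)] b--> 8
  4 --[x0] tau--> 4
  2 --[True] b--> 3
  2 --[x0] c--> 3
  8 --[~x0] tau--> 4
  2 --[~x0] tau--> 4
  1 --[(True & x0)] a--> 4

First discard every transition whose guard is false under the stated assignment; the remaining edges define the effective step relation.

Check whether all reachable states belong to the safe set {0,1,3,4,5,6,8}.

Allowed set {0,1,3,4,5,6,8}
Reachable = {0,1,3,4,6,8}
  0: safe
  1: safe
  3: safe
  4: safe
  6: safe
  8: safe

Answer: INVARIANT HOLDS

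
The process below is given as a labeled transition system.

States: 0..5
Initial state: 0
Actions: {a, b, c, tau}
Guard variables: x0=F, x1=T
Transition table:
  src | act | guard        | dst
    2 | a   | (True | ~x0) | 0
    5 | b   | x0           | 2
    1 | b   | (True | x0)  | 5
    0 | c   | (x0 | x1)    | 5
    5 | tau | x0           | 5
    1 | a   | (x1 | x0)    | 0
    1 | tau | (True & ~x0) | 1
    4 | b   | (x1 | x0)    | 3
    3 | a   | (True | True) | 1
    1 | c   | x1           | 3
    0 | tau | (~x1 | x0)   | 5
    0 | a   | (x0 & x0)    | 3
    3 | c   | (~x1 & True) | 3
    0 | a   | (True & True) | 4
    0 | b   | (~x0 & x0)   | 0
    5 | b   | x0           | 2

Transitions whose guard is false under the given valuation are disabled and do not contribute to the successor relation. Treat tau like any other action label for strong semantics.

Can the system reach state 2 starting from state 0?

Guard filter leaves 9 enabled edge(s).
depth 0: {0}
depth 1: {4,5}  cumulative {0,4,5}
depth 2: {3}  cumulative {0,3,4,5}
depth 3: {1}  cumulative {0,1,3,4,5}
R = {0,1,3,4,5}

Answer: UNREACHABLE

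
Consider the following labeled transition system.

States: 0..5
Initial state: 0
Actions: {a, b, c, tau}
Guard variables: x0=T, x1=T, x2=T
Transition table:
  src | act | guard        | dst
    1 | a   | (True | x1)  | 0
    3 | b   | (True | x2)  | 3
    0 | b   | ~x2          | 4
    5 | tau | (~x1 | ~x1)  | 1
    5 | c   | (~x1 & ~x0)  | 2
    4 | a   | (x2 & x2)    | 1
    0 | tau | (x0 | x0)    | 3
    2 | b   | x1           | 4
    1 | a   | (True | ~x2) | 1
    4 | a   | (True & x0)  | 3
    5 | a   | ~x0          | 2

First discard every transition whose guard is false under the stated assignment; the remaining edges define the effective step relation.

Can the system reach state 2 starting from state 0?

Answer: UNREACHABLE

Trace:
After dropping false guards: 7 live edges.
L0 = {0}
L1 = {3}  total {0,3}
R = {0,3}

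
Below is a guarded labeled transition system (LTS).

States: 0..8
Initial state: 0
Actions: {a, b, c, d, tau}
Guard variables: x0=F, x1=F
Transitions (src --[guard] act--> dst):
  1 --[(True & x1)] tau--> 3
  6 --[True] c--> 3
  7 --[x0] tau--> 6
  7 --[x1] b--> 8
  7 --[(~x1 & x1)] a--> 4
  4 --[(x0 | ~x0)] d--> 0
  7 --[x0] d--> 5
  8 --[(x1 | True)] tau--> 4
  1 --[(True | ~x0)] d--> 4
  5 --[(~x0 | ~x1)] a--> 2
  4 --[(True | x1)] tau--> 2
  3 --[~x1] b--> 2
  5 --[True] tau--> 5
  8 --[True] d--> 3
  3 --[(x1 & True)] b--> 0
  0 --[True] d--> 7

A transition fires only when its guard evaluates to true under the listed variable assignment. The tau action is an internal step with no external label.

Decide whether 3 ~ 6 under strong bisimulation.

Answer: NOT BISIMILAR

Trace:
Compute ~ classes (split until stable):
  P[0] = {{0,1,2,3,4,5,6,7,8}}
  P[1] = {{0,1},{2,7},{3},{4,8},{5},{6}}
  P[2] = {{0},{1},{2,7},{3},{4},{5},{6},{8}}
Fixed point at round 3; 8 class(es).
3∈{3}, 6∈{6}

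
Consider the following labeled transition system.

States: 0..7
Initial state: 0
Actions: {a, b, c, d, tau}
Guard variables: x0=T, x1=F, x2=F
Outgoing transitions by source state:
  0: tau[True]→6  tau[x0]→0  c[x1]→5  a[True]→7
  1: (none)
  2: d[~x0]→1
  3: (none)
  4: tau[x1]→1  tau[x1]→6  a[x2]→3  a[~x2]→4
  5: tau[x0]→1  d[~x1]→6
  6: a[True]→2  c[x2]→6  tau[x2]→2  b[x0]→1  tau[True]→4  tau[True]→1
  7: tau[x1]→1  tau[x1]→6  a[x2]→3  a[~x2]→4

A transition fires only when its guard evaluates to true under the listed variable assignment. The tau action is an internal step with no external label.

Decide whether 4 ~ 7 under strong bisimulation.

Answer: BISIMILAR

Analysis:
Refine partition for ~:
  π0 = {{0,1,2,3,4,5,6,7}}
  π1 = {{0},{1,2,3},{4,7},{5},{6}}
5 equivalence class(es) (converged in 2)
[4]={4,7}  [7]={4,7}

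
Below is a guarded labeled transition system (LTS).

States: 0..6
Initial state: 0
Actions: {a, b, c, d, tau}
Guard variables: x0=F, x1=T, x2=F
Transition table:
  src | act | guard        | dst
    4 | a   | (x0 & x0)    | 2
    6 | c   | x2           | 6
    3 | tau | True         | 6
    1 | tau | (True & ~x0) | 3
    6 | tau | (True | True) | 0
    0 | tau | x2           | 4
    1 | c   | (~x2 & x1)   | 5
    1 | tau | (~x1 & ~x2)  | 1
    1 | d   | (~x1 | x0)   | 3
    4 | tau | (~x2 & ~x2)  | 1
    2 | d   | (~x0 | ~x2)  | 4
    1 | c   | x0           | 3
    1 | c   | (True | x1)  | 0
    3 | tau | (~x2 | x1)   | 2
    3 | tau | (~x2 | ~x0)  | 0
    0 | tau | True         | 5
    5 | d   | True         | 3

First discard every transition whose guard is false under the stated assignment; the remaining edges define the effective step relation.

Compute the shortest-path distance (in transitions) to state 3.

Answer: 2

Working:
BFS to 3:
  L0 = {0}
  L1 = {5}
  L2 = {3}
3 enters at depth 2; path tau·d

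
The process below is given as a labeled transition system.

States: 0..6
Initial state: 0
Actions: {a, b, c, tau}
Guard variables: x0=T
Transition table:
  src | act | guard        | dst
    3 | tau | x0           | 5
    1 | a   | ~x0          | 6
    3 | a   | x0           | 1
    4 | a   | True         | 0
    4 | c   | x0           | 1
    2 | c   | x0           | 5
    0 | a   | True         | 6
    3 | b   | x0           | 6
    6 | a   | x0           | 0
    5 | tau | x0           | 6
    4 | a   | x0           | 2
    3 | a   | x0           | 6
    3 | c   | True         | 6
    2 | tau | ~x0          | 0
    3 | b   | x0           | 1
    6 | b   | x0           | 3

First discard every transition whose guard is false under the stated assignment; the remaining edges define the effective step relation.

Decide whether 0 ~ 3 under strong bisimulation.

Refine partition for ~:
  P[0] = {{0,1,2,3,4,5,6}}
  P[1] = {{0},{1},{2},{3},{4},{5},{6}}
7 equivalence class(es) (converged in 2)
[0]={0}  [3]={3}

Answer: NOT BISIMILAR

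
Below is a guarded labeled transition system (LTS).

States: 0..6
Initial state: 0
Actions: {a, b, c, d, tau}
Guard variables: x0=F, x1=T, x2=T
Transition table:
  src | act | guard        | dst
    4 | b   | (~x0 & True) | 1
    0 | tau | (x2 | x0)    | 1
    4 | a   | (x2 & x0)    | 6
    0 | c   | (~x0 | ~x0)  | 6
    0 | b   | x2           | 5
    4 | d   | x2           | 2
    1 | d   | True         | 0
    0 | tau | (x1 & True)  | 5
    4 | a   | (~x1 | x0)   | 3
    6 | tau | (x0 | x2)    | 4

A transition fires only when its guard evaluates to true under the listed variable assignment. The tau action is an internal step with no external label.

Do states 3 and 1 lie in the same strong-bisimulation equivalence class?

Answer: NOT BISIMILAR

Trace:
Compute ~ classes (split until stable):
  π0 = {{0,1,2,3,4,5,6}}
  π1 = {{0},{1},{2,3,5},{4},{6}}
5 equivalence class(es) (converged in 2)
class of 3: {2,3,5}; class of 1: {1}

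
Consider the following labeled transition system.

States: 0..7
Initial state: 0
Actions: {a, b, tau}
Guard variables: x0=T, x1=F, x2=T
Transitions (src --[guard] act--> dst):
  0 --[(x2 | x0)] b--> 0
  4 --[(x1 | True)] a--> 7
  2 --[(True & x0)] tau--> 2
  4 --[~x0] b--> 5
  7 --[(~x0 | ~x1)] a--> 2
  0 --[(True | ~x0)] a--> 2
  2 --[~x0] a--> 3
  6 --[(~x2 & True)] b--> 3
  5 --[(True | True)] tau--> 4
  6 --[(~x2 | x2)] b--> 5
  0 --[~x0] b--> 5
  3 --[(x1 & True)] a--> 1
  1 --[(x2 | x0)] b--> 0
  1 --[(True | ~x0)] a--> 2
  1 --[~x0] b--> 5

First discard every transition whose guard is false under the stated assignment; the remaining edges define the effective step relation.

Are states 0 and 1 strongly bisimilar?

Answer: BISIMILAR

Working:
Compute ~ classes (split until stable):
  round 0: {{0,1,2,3,4,5,6,7}}
  round 1: {{0,1},{2,5},{3},{4,7},{6}}
  round 2: {{0,1},{2},{3},{4},{5},{6},{7}}
7 equivalence class(es) (converged in 3)
[0]={0,1}  [1]={0,1}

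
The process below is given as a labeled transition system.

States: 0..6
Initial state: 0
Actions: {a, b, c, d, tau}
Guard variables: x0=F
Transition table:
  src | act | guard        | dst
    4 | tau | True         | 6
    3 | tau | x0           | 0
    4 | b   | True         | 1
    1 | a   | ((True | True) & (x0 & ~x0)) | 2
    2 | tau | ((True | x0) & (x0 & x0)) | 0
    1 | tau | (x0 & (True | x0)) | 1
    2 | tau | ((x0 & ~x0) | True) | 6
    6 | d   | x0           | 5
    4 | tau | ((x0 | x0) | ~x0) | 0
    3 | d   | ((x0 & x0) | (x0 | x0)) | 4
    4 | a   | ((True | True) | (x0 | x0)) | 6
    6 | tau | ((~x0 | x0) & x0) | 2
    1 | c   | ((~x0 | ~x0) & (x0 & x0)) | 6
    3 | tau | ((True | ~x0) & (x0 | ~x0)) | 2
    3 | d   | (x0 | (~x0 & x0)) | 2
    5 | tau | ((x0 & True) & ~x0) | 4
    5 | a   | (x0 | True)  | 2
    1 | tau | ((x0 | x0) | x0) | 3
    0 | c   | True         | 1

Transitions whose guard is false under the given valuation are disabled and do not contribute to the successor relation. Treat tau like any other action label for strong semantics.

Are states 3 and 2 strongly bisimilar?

Answer: NOT BISIMILAR

Analysis:
Bisimulation quotient by refinement:
  π0 = {{0,1,2,3,4,5,6}}
  π1 = {{0},{1,6},{2,3},{4},{5}}
  π2 = {{0},{1,6},{2},{3},{4},{5}}
stable after 3 split(s): 6 block(s)
class of 3: {3}; class of 2: {2}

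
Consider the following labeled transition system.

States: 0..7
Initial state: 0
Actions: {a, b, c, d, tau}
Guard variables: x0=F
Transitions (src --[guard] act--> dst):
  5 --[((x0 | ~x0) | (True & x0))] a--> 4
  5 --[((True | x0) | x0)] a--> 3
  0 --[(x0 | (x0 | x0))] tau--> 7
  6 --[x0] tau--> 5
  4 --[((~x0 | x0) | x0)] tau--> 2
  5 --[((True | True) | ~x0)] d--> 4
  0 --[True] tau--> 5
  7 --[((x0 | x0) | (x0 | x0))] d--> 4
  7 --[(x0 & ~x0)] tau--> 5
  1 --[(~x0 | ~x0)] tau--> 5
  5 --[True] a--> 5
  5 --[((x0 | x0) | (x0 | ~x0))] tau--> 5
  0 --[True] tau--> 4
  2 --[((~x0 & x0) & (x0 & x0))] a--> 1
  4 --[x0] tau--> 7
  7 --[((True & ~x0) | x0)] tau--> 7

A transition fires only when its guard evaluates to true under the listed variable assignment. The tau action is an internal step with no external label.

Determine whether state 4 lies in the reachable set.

Answer: REACHABLE

Trace:
10 transition(s) survive guard evaluation.
depth 0: {0}
depth 1: {4,5}  cumulative {0,4,5}
depth 2: {2,3}  cumulative {0,2,3,4,5}
R = {0,2,3,4,5}
witness 4: tau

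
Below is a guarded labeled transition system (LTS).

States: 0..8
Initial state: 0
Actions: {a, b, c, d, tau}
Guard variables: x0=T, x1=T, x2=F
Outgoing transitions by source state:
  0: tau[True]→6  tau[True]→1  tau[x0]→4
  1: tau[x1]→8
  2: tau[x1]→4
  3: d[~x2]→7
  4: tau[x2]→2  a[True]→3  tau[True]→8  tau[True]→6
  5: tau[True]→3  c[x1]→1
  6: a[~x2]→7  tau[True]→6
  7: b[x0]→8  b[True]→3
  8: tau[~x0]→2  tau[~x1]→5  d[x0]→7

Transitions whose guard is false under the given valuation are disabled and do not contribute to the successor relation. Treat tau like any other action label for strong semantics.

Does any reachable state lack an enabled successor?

Answer: DEADLOCK-FREE

Working:
R = {0,1,3,4,6,7,8}
  0: tau→1  tau→4  tau→6  [deg 3]
  1: tau→8  [deg 1]
  3: d→7  [deg 1]
  4: a→3  tau→6  tau→8  [deg 3]
  6: a→7  tau→6  [deg 2]
  7: b→3  b→8  [deg 2]
  8: d→7  [deg 1]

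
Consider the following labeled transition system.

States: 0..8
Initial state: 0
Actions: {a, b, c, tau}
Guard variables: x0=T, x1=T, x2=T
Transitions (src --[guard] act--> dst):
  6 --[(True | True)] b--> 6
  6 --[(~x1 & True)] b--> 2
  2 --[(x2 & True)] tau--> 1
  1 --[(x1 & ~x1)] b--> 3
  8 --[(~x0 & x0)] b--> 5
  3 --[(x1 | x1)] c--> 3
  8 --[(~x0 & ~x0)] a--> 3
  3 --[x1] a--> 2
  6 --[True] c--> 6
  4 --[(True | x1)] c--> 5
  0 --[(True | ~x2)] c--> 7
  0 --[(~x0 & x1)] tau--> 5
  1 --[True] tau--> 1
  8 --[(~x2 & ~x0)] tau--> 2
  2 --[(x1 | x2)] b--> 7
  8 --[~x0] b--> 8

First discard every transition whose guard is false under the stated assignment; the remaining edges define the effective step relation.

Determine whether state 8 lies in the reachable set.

9 transition(s) survive guard evaluation.
Layer 0: {0}
Layer 1: {7}  now seen {0,7}
Reachable = {0,7}

Answer: UNREACHABLE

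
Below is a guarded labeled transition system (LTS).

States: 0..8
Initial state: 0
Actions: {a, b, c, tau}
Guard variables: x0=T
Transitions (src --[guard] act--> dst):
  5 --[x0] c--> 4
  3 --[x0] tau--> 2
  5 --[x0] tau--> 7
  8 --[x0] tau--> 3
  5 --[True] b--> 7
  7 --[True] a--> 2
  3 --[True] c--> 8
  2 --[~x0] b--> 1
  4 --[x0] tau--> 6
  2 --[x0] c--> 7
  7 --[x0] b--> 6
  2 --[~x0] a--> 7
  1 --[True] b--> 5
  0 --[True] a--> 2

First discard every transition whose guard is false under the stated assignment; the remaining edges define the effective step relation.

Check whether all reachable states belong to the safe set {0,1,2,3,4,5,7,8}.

Answer: INVARIANT VIOLATED at state 6

Working:
Inv-set: {0,1,2,3,4,5,7,8}
Reachable = {0,2,6,7}
  0: safe
  2: safe
  6: VIOLATES
  7: safe
reach 6 via a·c·b — violates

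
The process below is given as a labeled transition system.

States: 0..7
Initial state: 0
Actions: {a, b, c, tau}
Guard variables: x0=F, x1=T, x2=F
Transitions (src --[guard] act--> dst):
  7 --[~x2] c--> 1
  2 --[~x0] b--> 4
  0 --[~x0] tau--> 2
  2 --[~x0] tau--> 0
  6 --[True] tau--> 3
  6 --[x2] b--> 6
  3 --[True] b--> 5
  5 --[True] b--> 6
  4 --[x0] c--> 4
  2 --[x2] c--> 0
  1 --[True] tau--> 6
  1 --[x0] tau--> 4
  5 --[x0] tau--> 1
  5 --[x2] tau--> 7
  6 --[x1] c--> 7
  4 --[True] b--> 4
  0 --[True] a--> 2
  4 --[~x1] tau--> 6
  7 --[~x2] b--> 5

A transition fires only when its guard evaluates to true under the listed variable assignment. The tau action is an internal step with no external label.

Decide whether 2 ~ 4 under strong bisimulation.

Compute ~ classes (split until stable):
  round 0: {{0,1,2,3,4,5,6,7}}
  round 1: {{0},{1},{2},{3,4,5},{6},{7}}
  round 2: {{0},{1},{2},{3,4},{5},{6},{7}}
  round 3: {{0},{1},{2},{3},{4},{5},{6},{7}}
Fixed point at round 4; 8 class(es).
class of 2: {2}; class of 4: {4}

Answer: NOT BISIMILAR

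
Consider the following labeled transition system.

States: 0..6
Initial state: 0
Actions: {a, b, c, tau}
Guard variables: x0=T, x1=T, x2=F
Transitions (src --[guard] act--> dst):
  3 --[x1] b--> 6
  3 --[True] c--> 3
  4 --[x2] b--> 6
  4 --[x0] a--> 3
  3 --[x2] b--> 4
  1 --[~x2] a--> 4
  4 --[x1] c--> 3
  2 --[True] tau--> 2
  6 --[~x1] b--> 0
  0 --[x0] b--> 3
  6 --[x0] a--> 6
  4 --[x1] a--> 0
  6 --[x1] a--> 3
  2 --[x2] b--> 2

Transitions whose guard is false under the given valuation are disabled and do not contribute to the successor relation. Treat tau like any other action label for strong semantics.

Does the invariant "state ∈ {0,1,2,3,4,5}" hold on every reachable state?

Safe = {0,1,2,3,4,5}
Reachable = {0,3,6}
  0: safe
  3: safe
  6: outside
counterexample path to 6: b·b

Answer: INVARIANT VIOLATED at state 6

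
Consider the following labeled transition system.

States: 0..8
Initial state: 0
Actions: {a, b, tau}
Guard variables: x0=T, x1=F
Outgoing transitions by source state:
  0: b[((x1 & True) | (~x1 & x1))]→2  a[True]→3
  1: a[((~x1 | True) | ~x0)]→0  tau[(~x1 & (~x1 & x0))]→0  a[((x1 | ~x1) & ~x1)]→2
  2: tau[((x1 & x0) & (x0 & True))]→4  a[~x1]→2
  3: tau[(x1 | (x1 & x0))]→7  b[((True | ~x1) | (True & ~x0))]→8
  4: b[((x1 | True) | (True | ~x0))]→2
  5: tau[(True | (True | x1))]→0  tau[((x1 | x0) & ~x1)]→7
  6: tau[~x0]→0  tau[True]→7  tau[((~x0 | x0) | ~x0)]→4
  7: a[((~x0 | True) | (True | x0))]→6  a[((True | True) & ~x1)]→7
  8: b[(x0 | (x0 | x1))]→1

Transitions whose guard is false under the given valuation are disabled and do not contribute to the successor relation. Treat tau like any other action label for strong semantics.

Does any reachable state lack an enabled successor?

Reach set: {0,1,2,3,8}
  0: a→3  [1 exit(s)]
  1: a→0  a→2  tau→0  [3 exit(s)]
  2: a→2  [1 exit(s)]
  3: b→8  [1 exit(s)]
  8: b→1  [1 exit(s)]

Answer: DEADLOCK-FREE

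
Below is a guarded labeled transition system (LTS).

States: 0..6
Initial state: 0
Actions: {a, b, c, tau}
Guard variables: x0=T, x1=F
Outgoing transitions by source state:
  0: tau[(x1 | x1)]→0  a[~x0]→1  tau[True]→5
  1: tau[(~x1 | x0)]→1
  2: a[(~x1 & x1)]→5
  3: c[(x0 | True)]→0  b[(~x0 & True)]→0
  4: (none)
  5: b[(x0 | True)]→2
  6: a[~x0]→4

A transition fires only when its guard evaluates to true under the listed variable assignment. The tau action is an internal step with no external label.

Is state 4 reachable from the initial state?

Answer: UNREACHABLE

Analysis:
Guard filter leaves 4 enabled edge(s).
depth 0: {0}
depth 1: {5}  total {0,5}
depth 2: {2}  total {0,2,5}
Reach set: {0,2,5}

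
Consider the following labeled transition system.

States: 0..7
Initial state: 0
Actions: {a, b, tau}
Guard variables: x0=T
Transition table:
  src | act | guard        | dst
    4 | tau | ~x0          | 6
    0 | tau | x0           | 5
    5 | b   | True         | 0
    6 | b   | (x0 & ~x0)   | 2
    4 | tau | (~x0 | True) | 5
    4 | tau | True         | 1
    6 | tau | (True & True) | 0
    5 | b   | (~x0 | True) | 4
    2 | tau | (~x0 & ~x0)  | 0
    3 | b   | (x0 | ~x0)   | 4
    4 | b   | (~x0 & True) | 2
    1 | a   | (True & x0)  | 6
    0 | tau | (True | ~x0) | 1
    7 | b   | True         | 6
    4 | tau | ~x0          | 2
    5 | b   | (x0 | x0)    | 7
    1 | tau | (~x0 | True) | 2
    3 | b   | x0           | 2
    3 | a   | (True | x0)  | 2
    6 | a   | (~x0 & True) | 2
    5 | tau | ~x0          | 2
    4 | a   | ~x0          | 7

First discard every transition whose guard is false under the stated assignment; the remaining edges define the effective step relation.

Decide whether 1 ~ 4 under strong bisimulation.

Refine partition for ~:
  π0 = {{0,1,2,3,4,5,6,7}}
  π1 = {{0,4,6},{1},{2},{3},{5,7}}
  π2 = {{0,4},{1},{2},{3},{5},{6},{7}}
stable after 3 split(s): 7 block(s)
[1]={1}  [4]={0,4}

Answer: NOT BISIMILAR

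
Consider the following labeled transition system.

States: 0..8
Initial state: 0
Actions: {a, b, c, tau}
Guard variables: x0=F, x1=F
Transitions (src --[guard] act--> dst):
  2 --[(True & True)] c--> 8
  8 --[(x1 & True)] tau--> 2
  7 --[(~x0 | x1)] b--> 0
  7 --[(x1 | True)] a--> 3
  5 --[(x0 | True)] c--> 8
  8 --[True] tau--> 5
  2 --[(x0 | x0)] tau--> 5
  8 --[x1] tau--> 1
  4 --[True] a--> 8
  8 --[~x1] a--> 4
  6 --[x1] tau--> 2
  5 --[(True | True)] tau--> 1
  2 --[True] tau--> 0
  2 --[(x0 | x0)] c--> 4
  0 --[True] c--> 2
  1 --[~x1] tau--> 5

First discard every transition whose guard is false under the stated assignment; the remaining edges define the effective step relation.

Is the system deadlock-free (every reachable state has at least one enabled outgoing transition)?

R = {0,1,2,4,5,8}
  0: c→2  [deg 1]
  1: tau→5  [deg 1]
  2: c→8  tau→0  [deg 2]
  4: a→8  [deg 1]
  5: c→8  tau→1  [deg 2]
  8: a→4  tau→5  [deg 2]

Answer: DEADLOCK-FREE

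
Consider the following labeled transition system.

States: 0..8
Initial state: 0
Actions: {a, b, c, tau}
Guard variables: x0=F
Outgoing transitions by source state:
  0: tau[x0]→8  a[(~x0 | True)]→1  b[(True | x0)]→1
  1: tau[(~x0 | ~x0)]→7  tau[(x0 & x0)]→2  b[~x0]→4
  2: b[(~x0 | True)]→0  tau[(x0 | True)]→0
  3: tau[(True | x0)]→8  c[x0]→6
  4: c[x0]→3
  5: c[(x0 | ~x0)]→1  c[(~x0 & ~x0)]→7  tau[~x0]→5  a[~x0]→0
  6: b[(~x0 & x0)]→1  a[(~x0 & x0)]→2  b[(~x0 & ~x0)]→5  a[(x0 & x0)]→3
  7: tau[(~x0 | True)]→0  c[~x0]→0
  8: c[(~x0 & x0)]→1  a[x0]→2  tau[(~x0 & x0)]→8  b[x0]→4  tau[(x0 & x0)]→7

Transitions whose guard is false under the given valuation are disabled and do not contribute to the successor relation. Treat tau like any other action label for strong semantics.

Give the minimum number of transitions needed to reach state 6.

Layered search for 6:
  Layer 0: {0}
  Layer 1: {1}
  Layer 2: {4,7}
6 never appears.

Answer: UNREACHABLE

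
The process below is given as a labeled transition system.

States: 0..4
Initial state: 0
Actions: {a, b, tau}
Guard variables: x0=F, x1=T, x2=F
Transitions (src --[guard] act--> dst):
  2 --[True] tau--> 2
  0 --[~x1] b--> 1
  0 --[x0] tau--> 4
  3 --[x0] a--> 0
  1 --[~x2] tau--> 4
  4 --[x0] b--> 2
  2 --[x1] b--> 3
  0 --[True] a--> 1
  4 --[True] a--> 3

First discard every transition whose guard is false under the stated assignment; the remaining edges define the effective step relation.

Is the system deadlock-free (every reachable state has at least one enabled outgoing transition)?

Answer: DEADLOCK at state 3

Working:
Reachable = {0,1,3,4}
  0: a→1  [1 exit(s)]
  1: tau→4  [1 exit(s)]
  3: ∅  [STUCK]
  4: a→3  [1 exit(s)]
trace reaching 3: a·tau·a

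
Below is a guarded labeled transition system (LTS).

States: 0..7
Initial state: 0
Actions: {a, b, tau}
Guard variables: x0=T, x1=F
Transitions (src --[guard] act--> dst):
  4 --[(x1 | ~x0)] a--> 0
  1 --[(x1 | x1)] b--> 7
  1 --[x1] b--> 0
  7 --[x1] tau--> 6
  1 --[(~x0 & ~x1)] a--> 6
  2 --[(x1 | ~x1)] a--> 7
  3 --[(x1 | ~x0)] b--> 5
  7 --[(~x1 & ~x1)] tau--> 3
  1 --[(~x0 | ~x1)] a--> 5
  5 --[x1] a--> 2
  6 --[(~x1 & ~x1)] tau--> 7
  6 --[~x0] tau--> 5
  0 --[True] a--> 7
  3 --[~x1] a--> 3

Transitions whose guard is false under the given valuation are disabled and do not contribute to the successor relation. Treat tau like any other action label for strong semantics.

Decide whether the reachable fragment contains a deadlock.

Reach set: {0,3,7}
  0: a→7  [1 out]
  3: a→3  [1 out]
  7: tau→3  [1 out]

Answer: DEADLOCK-FREE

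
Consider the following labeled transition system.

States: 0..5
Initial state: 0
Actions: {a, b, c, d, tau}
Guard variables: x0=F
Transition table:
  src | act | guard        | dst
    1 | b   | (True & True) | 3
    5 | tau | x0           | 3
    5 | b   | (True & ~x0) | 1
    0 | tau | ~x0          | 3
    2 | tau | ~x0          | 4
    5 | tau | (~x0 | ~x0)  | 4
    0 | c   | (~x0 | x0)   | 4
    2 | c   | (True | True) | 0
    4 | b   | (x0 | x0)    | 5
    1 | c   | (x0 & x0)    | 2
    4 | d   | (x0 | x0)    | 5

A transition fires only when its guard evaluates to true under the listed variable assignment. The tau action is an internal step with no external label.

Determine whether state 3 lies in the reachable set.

Answer: REACHABLE

Trace:
After dropping false guards: 7 live edges.
Layer 0: {0}
Layer 1: {3,4}  cumulative {0,3,4}
Reach set: {0,3,4}
witness 3: tau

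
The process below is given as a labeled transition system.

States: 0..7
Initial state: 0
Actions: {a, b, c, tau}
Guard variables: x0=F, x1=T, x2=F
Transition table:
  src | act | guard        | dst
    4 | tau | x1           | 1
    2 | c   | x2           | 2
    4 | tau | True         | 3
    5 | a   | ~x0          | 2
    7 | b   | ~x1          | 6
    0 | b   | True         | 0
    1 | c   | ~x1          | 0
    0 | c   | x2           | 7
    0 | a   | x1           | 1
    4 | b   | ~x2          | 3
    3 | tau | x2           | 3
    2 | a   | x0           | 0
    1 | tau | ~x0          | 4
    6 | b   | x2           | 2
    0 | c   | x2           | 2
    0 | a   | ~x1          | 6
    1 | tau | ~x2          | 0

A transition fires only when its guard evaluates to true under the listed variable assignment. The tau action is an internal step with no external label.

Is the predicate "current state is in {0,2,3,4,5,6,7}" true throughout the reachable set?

Answer: INVARIANT VIOLATED at state 1

Working:
Allowed set {0,2,3,4,5,6,7}
Reachable = {0,1,3,4}
  0: safe
  1: outside
  3: safe
  4: safe
counterexample path to 1: a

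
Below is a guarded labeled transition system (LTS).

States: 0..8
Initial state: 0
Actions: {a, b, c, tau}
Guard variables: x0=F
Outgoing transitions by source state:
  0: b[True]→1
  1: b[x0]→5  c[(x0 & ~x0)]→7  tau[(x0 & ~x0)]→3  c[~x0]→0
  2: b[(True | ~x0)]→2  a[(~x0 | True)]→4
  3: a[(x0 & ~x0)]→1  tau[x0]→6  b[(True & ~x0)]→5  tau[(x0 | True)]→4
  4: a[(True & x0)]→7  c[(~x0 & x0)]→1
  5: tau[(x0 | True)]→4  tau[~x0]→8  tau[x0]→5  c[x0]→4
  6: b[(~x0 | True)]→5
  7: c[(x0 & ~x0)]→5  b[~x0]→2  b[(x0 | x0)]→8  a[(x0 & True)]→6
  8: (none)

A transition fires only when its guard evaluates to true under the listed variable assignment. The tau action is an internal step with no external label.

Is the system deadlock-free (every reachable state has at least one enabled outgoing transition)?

Reachable = {0,1}
  0: b→1  [1 exit(s)]
  1: c→0  [1 exit(s)]

Answer: DEADLOCK-FREE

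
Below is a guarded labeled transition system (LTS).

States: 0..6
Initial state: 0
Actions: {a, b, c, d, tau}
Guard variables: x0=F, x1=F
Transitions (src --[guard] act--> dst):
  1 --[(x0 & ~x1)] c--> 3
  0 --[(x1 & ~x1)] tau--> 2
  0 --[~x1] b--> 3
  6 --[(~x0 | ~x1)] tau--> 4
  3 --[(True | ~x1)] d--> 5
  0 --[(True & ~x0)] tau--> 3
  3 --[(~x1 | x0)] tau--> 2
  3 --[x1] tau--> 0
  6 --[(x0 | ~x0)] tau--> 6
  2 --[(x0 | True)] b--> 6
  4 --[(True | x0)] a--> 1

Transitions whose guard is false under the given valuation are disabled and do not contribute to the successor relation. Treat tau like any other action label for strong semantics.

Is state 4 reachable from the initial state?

Answer: REACHABLE

Trace:
After dropping false guards: 8 live edges.
L0 = {0}
L1 = {3}  now seen {0,3}
L2 = {2,5}  now seen {0,2,3,5}
L3 = {6}  now seen {0,2,3,5,6}
L4 = {4}  now seen {0,2,3,4,5,6}
L5 = {1}  now seen {0,1,2,3,4,5,6}
R = {0,1,2,3,4,5,6}
trace reaching 4: b·tau·b·tau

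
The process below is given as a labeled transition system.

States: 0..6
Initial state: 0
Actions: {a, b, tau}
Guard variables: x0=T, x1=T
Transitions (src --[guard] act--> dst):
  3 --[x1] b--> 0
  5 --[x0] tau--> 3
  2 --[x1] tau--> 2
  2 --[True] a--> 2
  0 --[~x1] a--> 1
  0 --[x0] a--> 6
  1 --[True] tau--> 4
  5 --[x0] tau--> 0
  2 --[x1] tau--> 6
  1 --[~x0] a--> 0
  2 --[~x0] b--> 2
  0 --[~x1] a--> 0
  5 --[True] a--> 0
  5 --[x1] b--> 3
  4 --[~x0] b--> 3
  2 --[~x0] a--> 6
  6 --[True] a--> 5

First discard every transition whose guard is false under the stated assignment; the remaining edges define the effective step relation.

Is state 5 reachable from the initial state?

11 transition(s) survive guard evaluation.
depth 0: {0}
depth 1: {6}  now seen {0,6}
depth 2: {5}  now seen {0,5,6}
depth 3: {3}  now seen {0,3,5,6}
Reachable = {0,3,5,6}
witness 5: a·a

Answer: REACHABLE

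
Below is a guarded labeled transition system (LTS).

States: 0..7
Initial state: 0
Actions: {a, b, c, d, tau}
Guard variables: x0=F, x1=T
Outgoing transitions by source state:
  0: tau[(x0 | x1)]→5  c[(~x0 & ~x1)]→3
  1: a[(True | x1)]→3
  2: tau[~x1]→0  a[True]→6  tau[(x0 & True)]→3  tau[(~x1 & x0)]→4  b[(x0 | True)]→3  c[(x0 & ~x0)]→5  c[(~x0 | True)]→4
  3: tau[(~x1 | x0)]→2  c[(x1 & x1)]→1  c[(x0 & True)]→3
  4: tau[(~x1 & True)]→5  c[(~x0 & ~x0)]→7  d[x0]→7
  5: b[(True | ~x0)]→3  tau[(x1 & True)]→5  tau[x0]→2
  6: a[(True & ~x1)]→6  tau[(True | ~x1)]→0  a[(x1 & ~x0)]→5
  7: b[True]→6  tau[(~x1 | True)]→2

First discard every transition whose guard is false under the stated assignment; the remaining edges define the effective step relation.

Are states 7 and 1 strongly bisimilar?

Answer: NOT BISIMILAR

Trace:
Compute ~ classes (split until stable):
  round 0: {{0,1,2,3,4,5,6,7}}
  round 1: {{0},{1},{2},{3,4},{5,7},{6}}
  round 2: {{0},{1},{2},{3},{4},{5},{6},{7}}
Fixed point at round 3; 8 class(es).
7∈{7}, 1∈{1}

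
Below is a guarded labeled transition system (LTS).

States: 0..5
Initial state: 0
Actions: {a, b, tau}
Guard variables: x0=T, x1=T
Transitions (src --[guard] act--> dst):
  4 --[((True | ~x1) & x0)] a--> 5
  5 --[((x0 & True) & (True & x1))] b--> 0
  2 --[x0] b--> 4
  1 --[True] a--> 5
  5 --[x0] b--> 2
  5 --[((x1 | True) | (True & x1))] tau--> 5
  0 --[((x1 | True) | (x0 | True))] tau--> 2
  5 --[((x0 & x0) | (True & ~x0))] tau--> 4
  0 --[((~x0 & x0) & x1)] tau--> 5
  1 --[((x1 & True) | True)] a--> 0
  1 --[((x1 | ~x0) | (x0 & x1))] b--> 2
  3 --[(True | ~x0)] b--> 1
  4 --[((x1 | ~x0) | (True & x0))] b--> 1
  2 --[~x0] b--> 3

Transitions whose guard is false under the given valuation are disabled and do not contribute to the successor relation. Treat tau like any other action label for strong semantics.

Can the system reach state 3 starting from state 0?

Answer: UNREACHABLE

Working:
12 transition(s) survive guard evaluation.
depth 0: {0}
depth 1: {2}  cumulative {0,2}
depth 2: {4}  cumulative {0,2,4}
depth 3: {1,5}  cumulative {0,1,2,4,5}
Reachable = {0,1,2,4,5}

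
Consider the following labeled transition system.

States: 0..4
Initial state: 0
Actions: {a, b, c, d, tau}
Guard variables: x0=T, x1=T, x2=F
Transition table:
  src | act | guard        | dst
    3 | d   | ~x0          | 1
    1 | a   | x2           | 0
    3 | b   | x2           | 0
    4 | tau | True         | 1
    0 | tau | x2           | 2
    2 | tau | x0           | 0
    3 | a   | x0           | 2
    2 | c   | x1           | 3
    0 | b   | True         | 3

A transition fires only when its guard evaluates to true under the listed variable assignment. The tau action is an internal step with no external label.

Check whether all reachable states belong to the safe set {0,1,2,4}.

Answer: INVARIANT VIOLATED at state 3

Working:
Allowed set {0,1,2,4}
Reachable = {0,2,3}
  0: ✓
  2: ✓
  3: outside
counterexample path to 3: b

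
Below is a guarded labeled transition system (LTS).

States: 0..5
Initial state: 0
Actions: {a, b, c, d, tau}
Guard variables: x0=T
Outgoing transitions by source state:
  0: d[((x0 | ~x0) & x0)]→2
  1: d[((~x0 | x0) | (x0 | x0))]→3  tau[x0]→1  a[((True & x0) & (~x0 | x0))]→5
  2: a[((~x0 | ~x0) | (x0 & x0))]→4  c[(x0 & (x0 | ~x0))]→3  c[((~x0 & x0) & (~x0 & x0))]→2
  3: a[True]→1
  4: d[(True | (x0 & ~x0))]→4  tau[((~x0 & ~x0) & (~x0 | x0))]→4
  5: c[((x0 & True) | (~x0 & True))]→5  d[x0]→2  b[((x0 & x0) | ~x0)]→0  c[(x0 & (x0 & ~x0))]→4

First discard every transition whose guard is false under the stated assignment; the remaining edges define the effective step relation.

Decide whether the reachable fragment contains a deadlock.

Answer: DEADLOCK-FREE

Working:
Reach set: {0,1,2,3,4,5}
  0: d→2  [1 exit(s)]
  1: a→5  d→3  tau→1  [3 exit(s)]
  2: a→4  c→3  [2 exit(s)]
  3: a→1  [1 exit(s)]
  4: d→4  [1 exit(s)]
  5: b→0  c→5  d→2  [3 exit(s)]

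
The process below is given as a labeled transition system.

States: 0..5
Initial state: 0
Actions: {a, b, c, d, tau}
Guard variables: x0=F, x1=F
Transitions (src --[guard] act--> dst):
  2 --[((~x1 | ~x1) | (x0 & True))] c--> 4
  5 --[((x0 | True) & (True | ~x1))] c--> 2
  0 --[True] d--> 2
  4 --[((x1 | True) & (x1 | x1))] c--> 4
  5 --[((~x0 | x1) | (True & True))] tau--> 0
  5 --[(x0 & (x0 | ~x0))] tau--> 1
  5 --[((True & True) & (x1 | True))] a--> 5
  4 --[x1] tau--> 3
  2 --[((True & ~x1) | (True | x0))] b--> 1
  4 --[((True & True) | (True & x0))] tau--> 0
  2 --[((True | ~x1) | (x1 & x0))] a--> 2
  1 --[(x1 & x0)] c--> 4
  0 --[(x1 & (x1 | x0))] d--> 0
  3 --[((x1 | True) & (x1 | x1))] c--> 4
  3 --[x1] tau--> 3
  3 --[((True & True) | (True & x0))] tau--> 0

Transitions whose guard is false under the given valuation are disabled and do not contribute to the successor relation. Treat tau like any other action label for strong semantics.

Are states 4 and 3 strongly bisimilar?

Bisimulation quotient by refinement:
  π0 = {{0,1,2,3,4,5}}
  π1 = {{0},{1},{2},{3,4},{5}}
Fixed point at round 2; 5 class(es).
4∈{3,4}, 3∈{3,4}

Answer: BISIMILAR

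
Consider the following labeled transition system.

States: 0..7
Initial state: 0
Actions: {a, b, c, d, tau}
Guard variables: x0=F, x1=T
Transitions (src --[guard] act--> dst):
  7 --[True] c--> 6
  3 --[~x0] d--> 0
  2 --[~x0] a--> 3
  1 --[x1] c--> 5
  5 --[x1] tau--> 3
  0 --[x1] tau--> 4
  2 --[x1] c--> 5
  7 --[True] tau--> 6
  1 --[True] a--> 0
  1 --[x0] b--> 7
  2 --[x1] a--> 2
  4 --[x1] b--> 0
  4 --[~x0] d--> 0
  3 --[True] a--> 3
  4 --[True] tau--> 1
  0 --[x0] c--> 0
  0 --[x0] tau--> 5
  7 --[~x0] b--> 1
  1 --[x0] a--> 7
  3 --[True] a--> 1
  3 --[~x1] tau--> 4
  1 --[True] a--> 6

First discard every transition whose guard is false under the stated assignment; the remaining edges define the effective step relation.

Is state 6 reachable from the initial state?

Answer: REACHABLE

Trace:
After dropping false guards: 17 live edges.
Layer 0: {0}
Layer 1: {4}  cumulative {0,4}
Layer 2: {1}  cumulative {0,1,4}
Layer 3: {5,6}  cumulative {0,1,4,5,6}
Layer 4: {3}  cumulative {0,1,3,4,5,6}
Reach set: {0,1,3,4,5,6}
trace reaching 6: tau·tau·a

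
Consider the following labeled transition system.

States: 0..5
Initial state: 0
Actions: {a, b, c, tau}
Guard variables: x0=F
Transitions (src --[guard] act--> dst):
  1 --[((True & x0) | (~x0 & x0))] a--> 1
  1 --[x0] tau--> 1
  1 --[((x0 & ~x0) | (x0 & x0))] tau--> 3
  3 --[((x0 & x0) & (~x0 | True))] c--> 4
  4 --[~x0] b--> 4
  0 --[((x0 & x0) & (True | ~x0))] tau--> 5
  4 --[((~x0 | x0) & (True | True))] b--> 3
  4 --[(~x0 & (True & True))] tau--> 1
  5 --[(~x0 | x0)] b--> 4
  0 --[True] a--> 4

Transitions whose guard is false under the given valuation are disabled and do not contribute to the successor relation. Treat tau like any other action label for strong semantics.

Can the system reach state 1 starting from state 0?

5 transition(s) survive guard evaluation.
Layer 0: {0}
Layer 1: {4}  cumulative {0,4}
Layer 2: {1,3}  cumulative {0,1,3,4}
Reach set: {0,1,3,4}
trace reaching 1: a·tau

Answer: REACHABLE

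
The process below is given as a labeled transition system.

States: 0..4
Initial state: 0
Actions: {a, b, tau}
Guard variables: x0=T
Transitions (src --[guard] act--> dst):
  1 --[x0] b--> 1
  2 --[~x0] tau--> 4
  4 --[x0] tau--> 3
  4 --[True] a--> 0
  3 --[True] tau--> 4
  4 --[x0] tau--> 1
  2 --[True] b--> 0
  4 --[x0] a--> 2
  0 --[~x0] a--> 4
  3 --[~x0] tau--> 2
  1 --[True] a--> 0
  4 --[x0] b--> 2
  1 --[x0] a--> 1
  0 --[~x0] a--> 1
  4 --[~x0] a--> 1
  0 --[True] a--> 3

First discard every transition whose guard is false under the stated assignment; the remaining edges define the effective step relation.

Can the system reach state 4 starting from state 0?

After dropping false guards: 11 live edges.
Layer 0: {0}
Layer 1: {3}  cumulative {0,3}
Layer 2: {4}  cumulative {0,3,4}
Layer 3: {1,2}  cumulative {0,1,2,3,4}
R = {0,1,2,3,4}
witness 4: a·tau

Answer: REACHABLE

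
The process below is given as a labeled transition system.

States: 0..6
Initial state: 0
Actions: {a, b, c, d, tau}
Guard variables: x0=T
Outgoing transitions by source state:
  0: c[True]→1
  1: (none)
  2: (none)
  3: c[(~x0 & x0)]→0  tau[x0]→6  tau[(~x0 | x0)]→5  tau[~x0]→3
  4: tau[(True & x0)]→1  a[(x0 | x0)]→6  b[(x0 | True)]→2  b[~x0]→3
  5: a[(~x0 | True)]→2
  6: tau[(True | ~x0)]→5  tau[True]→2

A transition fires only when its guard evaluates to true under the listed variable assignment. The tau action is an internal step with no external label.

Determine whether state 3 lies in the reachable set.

Answer: UNREACHABLE

Trace:
Guard filter leaves 9 enabled edge(s).
depth 0: {0}
depth 1: {1}  now seen {0,1}
Reachable = {0,1}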